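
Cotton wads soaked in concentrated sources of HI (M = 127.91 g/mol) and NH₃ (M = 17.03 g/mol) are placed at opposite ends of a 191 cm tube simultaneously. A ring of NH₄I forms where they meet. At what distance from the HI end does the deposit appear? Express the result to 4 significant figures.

51.06 cm

The fronts meet when d_HI + d_NH₃ = L with d_HI/d_NH₃ = √(M_NH₃/M_HI) (Graham's law). Here √(M_NH₃/M_HI) = √(17.03/127.91) = 0.3649.
With d_HI + d_NH₃ = 191 cm, d_NH₃ = 191/(1 + 0.3649) = 139.9 cm.
d_HI = 191 − 139.9 = 51.06 cm.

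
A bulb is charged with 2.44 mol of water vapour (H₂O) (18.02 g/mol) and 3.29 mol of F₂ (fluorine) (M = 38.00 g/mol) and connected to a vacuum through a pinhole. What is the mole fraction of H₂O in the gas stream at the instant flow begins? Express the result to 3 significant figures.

0.519

Each component's effusion rate ∝ (its partial pressure)·(1/√M) ∝ n_i/√M_i.
So x_H₂O in the escaping gas = (n_H₂O/√M_H₂O) / Σ(n_i/√M_i)
= (2.44/√18.02) / (2.44/√18.02 + 3.29/√38.00) = 0.5748/(0.5748 + 0.5337) = 0.519.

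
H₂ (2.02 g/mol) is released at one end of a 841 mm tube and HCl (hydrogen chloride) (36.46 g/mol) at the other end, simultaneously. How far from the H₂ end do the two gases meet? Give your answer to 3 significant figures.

681 mm

In equal time, each gas travels a distance ∝ its rate ∝ 1/√M, so d_H₂/d_HCl = √(M_HCl/M_H₂) = √(36.46/2.02) = 4.248.
With d_H₂ + d_HCl = 841 mm, d_HCl = 841/(1 + 4.248) = 160.2 mm.
d_H₂ = 841 − 160.2 = 681 mm.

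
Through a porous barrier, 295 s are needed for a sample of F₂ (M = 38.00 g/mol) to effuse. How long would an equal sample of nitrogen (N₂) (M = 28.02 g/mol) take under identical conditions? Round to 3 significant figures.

Graham's law gives t_N₂/t_F₂ = √(M_N₂/M_F₂) = √(28.02/38.00) = √0.7374 = 0.8587.
So the time for N₂ is 295 × 0.8587 = 253 s.

253 s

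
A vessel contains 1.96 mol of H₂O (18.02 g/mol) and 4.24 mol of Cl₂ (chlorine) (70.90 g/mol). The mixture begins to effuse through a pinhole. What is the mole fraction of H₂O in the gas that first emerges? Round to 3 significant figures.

0.478

Each component's effusion rate ∝ (its partial pressure)·(1/√M) ∝ n_i/√M_i.
x_H₂O(eff) = (n_H₂O/√M_H₂O) / (n_H₂O/√M_H₂O + n_Cl₂/√M_Cl₂)
= (1.96/√18.02) / (1.96/√18.02 + 4.24/√70.90) = 0.4617/(0.4617 + 0.5036) = 0.478.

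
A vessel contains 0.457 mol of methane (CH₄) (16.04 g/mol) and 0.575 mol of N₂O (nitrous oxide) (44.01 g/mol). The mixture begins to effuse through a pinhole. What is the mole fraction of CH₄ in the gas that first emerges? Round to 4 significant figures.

Effusion rate of each component ∝ n_i/√M_i (partial pressure × 1/√M).
x_CH₄(eff) = (n_CH₄/√M_CH₄) / (n_CH₄/√M_CH₄ + n_N₂O/√M_N₂O)
= (0.457/√16.04) / (0.457/√16.04 + 0.575/√44.01) = 0.1141/(0.1141 + 0.08667) = 0.5683.

0.5683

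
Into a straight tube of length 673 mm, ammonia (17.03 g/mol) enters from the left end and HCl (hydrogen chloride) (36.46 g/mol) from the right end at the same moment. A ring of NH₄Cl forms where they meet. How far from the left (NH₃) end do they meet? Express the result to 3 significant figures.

In equal time, each gas travels a distance ∝ its rate ∝ 1/√M, so d_NH₃/d_HCl = √(M_HCl/M_NH₃) = √(36.46/17.03) = 1.463.
With d_NH₃ + d_HCl = 673 mm, d_HCl = 673/(1 + 1.463) = 273.2 mm.
d_NH₃ = 673 − 273.2 = 400 mm.

400 mm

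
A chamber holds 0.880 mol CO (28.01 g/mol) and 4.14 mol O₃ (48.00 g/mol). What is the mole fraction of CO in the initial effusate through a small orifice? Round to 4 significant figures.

0.2177

Each component's effusion rate ∝ (its partial pressure)·(1/√M) ∝ n_i/√M_i.
x_CO(eff) = (n_CO/√M_CO) / (n_CO/√M_CO + n_O₃/√M_O₃)
= (0.880/√28.01) / (0.880/√28.01 + 4.14/√48.00) = 0.1663/(0.1663 + 0.5976) = 0.2177.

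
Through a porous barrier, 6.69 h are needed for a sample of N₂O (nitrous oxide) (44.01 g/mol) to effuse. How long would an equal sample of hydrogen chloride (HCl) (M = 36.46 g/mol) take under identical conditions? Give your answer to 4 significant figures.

Graham's law gives t_HCl/t_N₂O = √(M_HCl/M_N₂O) = √(36.46/44.01) = √0.8284 = 0.9102.
So the time for HCl is 6.69 × 0.9102 = 6.089 h.

6.089 h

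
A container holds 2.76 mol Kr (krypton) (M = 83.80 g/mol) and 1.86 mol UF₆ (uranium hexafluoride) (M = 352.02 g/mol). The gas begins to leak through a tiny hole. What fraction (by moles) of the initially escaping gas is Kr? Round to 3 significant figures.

0.753

Each component's effusion rate ∝ (its partial pressure)·(1/√M) ∝ n_i/√M_i.
So x_Kr in the escaping gas = (n_Kr/√M_Kr) / Σ(n_i/√M_i)
= (2.76/√83.80) / (2.76/√83.80 + 1.86/√352.02) = 0.3015/(0.3015 + 0.09914) = 0.753.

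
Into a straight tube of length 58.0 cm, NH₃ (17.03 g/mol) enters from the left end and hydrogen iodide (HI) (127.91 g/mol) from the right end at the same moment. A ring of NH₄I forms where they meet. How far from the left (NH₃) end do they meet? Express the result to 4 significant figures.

In equal time, each gas travels a distance ∝ its rate ∝ 1/√M, so d_NH₃/d_HI = √(M_HI/M_NH₃) = √(127.91/17.03) = 2.741.
With d_NH₃ + d_HI = 58.0 cm, d_HI = 58.0/(1 + 2.741) = 15.51 cm.
d_NH₃ = 58.0 − 15.51 = 42.49 cm.

42.49 cm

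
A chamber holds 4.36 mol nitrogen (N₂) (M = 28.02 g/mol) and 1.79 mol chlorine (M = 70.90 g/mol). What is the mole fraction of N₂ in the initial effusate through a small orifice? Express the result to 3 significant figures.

0.795

Effusion rate of each component ∝ n_i/√M_i (partial pressure × 1/√M).
Mole fraction of N₂ in the effusate = (n_N₂/√M_N₂) / (n_N₂/√M_N₂ + n_Cl₂/√M_Cl₂)
= (4.36/√28.02) / (4.36/√28.02 + 1.79/√70.90) = 0.8237/(0.8237 + 0.2126) = 0.795.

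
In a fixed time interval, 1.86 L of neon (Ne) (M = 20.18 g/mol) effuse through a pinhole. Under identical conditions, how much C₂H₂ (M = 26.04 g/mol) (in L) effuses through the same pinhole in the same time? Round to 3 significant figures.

From Graham's law, rate_C₂H₂/rate_Ne = √(M_Ne/M_C₂H₂) = √(20.18/26.04) = √0.7750 = 0.8803.
So the volume for C₂H₂ is 1.86 × 0.8803 = 1.64 L.

1.64 L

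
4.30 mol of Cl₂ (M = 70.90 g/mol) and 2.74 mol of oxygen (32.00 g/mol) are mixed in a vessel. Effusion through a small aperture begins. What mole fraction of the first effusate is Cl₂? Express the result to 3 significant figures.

Effusion rate of each component ∝ n_i/√M_i (partial pressure × 1/√M).
Mole fraction of Cl₂ in the effusate = (n_Cl₂/√M_Cl₂) / (n_Cl₂/√M_Cl₂ + n_O₂/√M_O₂)
= (4.30/√70.90) / (4.30/√70.90 + 2.74/√32.00) = 0.5107/(0.5107 + 0.4844) = 0.513.

0.513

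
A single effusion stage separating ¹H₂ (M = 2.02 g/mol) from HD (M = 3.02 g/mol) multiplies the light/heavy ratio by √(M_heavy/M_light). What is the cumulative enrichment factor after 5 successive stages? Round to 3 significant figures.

Each stage multiplies the ratio by α = √(3.02/2.02), so after 5 stages the overall factor is α^5 = (3.02/2.02)^(5/2).
= 1.49505^(5/2) = 2.73.

2.73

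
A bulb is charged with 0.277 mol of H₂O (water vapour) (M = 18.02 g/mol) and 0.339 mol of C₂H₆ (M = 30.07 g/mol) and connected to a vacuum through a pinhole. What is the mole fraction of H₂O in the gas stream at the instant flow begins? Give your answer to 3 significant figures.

0.514

The effusion rate of species i is ∝ p_i/√M_i ∝ n_i/√M_i.
x_H₂O(eff) = (n_H₂O/√M_H₂O) / (n_H₂O/√M_H₂O + n_C₂H₆/√M_C₂H₆)
= (0.277/√18.02) / (0.277/√18.02 + 0.339/√30.07) = 0.06525/(0.06525 + 0.06182) = 0.514.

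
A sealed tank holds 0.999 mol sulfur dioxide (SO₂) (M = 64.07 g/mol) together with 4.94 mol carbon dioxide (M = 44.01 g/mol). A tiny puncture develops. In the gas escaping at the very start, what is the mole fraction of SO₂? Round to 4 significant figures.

0.1435

Effusion rate of each component ∝ n_i/√M_i (partial pressure × 1/√M).
Mole fraction of SO₂ in the effusate = (n_SO₂/√M_SO₂) / (n_SO₂/√M_SO₂ + n_CO₂/√M_CO₂)
= (0.999/√64.07) / (0.999/√64.07 + 4.94/√44.01) = 0.1248/(0.1248 + 0.7446) = 0.1435.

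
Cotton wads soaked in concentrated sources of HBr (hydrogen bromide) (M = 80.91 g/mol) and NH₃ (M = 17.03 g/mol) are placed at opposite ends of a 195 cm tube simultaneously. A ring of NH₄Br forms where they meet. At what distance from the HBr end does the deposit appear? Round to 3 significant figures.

61.3 cm

The fronts meet when d_HBr + d_NH₃ = L with d_HBr/d_NH₃ = √(M_NH₃/M_HBr) (Graham's law). Here √(M_NH₃/M_HBr) = √(17.03/80.91) = 0.4588.
With d_HBr + d_NH₃ = 195 cm, d_NH₃ = 195/(1 + 0.4588) = 133.7 cm.
d_HBr = 195 − 133.7 = 61.3 cm.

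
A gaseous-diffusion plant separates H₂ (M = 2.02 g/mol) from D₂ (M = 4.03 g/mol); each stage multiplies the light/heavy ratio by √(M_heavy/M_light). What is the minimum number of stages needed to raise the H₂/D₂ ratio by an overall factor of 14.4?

8

Per stage α = (4.03/2.02)^(1/2) = 1.99505^0.5, giving ln α = 0.3453.
Need α^N ≥ 14.4 ⇒ N ≥ ln(14.4) / ln α = 2.667 / 0.3453 = 7.72.
So at least 8 stages are needed.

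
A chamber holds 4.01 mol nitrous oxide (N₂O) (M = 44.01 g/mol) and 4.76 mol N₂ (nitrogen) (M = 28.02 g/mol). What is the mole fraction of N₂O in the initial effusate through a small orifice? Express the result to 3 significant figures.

0.402

The effusion rate of species i is ∝ p_i/√M_i ∝ n_i/√M_i.
So x_N₂O in the escaping gas = (n_N₂O/√M_N₂O) / Σ(n_i/√M_i)
= (4.01/√44.01) / (4.01/√44.01 + 4.76/√28.02) = 0.6045/(0.6045 + 0.8992) = 0.402.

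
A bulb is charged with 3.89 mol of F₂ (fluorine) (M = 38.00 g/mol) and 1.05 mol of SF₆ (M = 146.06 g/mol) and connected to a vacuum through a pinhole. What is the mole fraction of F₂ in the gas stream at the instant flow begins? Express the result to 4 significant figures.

Effusion rate of each component ∝ n_i/√M_i (partial pressure × 1/√M).
So x_F₂ in the escaping gas = (n_F₂/√M_F₂) / Σ(n_i/√M_i)
= (3.89/√38.00) / (3.89/√38.00 + 1.05/√146.06) = 0.6310/(0.6310 + 0.08688) = 0.8790.

0.8790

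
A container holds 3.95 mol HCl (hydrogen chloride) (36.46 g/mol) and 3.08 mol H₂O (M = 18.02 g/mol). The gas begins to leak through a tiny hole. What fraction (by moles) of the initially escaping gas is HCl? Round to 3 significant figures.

Each component's effusion rate ∝ (its partial pressure)·(1/√M) ∝ n_i/√M_i.
Mole fraction of HCl in the effusate = (n_HCl/√M_HCl) / (n_HCl/√M_HCl + n_H₂O/√M_H₂O)
= (3.95/√36.46) / (3.95/√36.46 + 3.08/√18.02) = 0.6542/(0.6542 + 0.7256) = 0.474.

0.474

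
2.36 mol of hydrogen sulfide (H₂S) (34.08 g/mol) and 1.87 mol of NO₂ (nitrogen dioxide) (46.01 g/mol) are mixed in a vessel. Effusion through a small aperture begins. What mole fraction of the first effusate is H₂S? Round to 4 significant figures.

The effusion rate of species i is ∝ p_i/√M_i ∝ n_i/√M_i.
So x_H₂S in the escaping gas = (n_H₂S/√M_H₂S) / Σ(n_i/√M_i)
= (2.36/√34.08) / (2.36/√34.08 + 1.87/√46.01) = 0.4043/(0.4043 + 0.2757) = 0.5945.

0.5945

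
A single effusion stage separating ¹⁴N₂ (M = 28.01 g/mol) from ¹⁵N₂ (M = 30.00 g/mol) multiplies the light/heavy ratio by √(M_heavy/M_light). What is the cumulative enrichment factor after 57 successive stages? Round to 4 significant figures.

7.072

Each stage multiplies the ratio by α = √(30.00/28.01), so after 57 stages the overall factor is α^57 = (30.00/28.01)^(57/2).
= 1.07105^(57/2) = 7.072.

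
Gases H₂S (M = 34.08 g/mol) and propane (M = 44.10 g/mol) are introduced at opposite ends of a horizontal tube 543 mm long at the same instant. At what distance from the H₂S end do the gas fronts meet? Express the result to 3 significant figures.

The fronts meet when d_H₂S + d_C₃H₈ = L with d_H₂S/d_C₃H₈ = √(M_C₃H₈/M_H₂S) (Graham's law). Here √(M_C₃H₈/M_H₂S) = √(44.10/34.08) = 1.138.
With d_H₂S + d_C₃H₈ = 543 mm, d_C₃H₈ = 543/(1 + 1.138) = 254.0 mm.
d_H₂S = 543 − 254.0 = 289 mm.

289 mm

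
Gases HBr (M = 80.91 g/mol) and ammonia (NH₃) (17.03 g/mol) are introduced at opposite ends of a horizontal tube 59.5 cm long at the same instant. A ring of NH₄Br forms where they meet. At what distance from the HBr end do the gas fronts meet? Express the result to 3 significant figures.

In equal time, each gas travels a distance ∝ its rate ∝ 1/√M, so d_HBr/d_NH₃ = √(M_NH₃/M_HBr) = √(17.03/80.91) = 0.4588.
With d_HBr + d_NH₃ = 59.5 cm, d_NH₃ = 59.5/(1 + 0.4588) = 40.79 cm.
d_HBr = 59.5 − 40.79 = 18.7 cm.

18.7 cm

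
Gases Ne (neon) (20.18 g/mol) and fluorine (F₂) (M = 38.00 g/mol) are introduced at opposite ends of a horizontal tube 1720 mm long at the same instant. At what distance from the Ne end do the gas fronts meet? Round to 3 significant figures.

In equal time, each gas travels a distance ∝ its rate ∝ 1/√M, so d_Ne/d_F₂ = √(M_F₂/M_Ne) = √(38.00/20.18) = 1.372.
With d_Ne + d_F₂ = 1720 mm, d_F₂ = 1720/(1 + 1.372) = 725.1 mm.
d_Ne = 1720 − 725.1 = 995 mm.

995 mm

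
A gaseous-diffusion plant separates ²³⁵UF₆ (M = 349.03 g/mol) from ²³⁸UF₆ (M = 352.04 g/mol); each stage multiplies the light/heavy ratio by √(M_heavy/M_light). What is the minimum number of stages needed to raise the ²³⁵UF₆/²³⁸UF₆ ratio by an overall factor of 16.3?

651

Per stage α = (352.04/349.03)^(1/2) = 1.00862^0.5, giving ln α = 0.004293.
Need α^N ≥ 16.3 ⇒ N ≥ ln(16.3) / ln α = 2.791 / 0.004293 = 650.10.
So at least 651 stages are needed.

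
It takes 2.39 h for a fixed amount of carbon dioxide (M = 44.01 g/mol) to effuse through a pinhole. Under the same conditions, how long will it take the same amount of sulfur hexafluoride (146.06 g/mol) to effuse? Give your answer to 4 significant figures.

4.354 h

By Graham's law, t_SF₆/t_CO₂ = √(M_SF₆/M_CO₂) = √(146.06/44.01) = √3.319 = 1.822.
So the time for SF₆ is 2.39 × 1.822 = 4.354 h.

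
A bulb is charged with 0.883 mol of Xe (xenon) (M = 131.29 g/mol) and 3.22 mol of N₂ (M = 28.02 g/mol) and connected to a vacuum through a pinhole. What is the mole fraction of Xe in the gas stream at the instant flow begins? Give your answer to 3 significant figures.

0.112

Each component's effusion rate ∝ (its partial pressure)·(1/√M) ∝ n_i/√M_i.
So x_Xe in the escaping gas = (n_Xe/√M_Xe) / Σ(n_i/√M_i)
= (0.883/√131.29) / (0.883/√131.29 + 3.22/√28.02) = 0.07706/(0.07706 + 0.6083) = 0.112.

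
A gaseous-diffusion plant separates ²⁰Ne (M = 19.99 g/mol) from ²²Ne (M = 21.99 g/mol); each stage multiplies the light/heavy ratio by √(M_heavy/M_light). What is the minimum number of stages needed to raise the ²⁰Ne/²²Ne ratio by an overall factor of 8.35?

45

Per stage α = (21.99/19.99)^(1/2) = 1.10005^0.5, giving ln α = 0.04768.
Need α^N ≥ 8.35 ⇒ N ≥ ln(8.35) / ln α = 2.122 / 0.04768 = 44.51.
Minimum whole number of stages: N = 45.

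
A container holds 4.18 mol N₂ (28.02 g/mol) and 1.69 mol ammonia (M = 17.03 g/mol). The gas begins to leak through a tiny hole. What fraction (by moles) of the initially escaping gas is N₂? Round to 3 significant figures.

0.658

Each component's effusion rate ∝ (its partial pressure)·(1/√M) ∝ n_i/√M_i.
x_N₂(eff) = (n_N₂/√M_N₂) / (n_N₂/√M_N₂ + n_NH₃/√M_NH₃)
= (4.18/√28.02) / (4.18/√28.02 + 1.69/√17.03) = 0.7897/(0.7897 + 0.4095) = 0.658.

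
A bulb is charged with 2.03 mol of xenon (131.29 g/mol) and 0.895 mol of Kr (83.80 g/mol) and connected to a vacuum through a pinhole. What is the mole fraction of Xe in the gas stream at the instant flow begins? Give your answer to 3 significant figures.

Each component's effusion rate ∝ (its partial pressure)·(1/√M) ∝ n_i/√M_i.
Mole fraction of Xe in the effusate = (n_Xe/√M_Xe) / (n_Xe/√M_Xe + n_Kr/√M_Kr)
= (2.03/√131.29) / (2.03/√131.29 + 0.895/√83.80) = 0.1772/(0.1772 + 0.09777) = 0.644.

0.644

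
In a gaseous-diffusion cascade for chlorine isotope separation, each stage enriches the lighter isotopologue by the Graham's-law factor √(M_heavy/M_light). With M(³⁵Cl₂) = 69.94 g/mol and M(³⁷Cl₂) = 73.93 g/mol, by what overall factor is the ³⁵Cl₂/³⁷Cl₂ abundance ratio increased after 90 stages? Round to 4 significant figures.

12.14

Each stage multiplies the ratio by α = √(73.93/69.94), so after 90 stages the overall factor is α^90 = (73.93/69.94)^(90/2).
= 1.05705^45 = 12.14.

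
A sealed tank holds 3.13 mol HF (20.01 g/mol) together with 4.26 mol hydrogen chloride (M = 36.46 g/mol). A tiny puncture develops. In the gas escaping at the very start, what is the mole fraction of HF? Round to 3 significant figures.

Effusion rate of each component ∝ n_i/√M_i (partial pressure × 1/√M).
x_HF(eff) = (n_HF/√M_HF) / (n_HF/√M_HF + n_HCl/√M_HCl)
= (3.13/√20.01) / (3.13/√20.01 + 4.26/√36.46) = 0.6997/(0.6997 + 0.7055) = 0.498.

0.498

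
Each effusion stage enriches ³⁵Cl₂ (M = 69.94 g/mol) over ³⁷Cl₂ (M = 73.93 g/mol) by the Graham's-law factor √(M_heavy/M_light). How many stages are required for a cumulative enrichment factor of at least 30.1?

123

With α = √(73.93/69.94) per stage, ln α = ½ ln(1.05705) = 0.02774.
Need α^N ≥ 30.1 ⇒ N ≥ ln(30.1) / ln α = 3.405 / 0.02774 = 122.73.
Rounding up, N = 123 stages.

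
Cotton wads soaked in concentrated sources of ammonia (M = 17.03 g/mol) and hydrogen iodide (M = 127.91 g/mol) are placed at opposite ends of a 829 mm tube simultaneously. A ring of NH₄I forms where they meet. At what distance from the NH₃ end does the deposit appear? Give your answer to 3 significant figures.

In equal time, each gas travels a distance ∝ its rate ∝ 1/√M, so d_NH₃/d_HI = √(M_HI/M_NH₃) = √(127.91/17.03) = 2.741.
With d_NH₃ + d_HI = 829 mm, d_HI = 829/(1 + 2.741) = 221.6 mm.
d_NH₃ = 829 − 221.6 = 607 mm.

607 mm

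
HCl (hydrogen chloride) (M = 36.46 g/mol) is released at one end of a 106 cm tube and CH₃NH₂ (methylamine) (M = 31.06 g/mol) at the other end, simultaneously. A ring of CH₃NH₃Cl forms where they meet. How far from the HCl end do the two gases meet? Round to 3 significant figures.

Graham's law gives d_HCl/d_CH₃NH₂ = rate_HCl/rate_CH₃NH₂ = √(M_CH₃NH₂/M_HCl) = √(31.06/36.46) = 0.9230.
With d_HCl + d_CH₃NH₂ = 106 cm, d_CH₃NH₂ = 106/(1 + 0.9230) = 55.12 cm.
d_HCl = 106 − 55.12 = 50.9 cm.

50.9 cm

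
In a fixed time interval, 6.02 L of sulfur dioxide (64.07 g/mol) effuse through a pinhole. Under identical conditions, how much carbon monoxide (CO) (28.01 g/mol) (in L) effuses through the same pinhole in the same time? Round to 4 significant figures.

9.105 L

Since effusion rate ∝ 1/√M, rate_CO/rate_SO₂ = √(M_SO₂/M_CO) = √(64.07/28.01) = √2.287 = 1.512.
So the volume for CO is 6.02 × 1.512 = 9.105 L.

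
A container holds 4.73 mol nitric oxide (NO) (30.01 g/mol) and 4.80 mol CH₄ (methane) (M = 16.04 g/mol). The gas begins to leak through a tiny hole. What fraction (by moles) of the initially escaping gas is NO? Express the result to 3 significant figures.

Effusion rate of each component ∝ n_i/√M_i (partial pressure × 1/√M).
So x_NO in the escaping gas = (n_NO/√M_NO) / Σ(n_i/√M_i)
= (4.73/√30.01) / (4.73/√30.01 + 4.80/√16.04) = 0.8634/(0.8634 + 1.199) = 0.419.

0.419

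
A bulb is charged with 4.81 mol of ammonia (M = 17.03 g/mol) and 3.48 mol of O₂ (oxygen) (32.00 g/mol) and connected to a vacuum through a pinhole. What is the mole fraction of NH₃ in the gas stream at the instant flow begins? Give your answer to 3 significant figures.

Rate_i ∝ x_i/√M_i (Graham's law weighted by mole fraction), so the effusate composition follows n_i/√M_i.
So x_NH₃ in the escaping gas = (n_NH₃/√M_NH₃) / Σ(n_i/√M_i)
= (4.81/√17.03) / (4.81/√17.03 + 3.48/√32.00) = 1.166/(1.166 + 0.6152) = 0.655.

0.655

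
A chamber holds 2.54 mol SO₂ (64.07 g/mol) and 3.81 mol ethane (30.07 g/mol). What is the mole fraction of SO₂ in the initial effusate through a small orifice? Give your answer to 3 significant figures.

0.314

Each component's effusion rate ∝ (its partial pressure)·(1/√M) ∝ n_i/√M_i.
x_SO₂(eff) = (n_SO₂/√M_SO₂) / (n_SO₂/√M_SO₂ + n_C₂H₆/√M_C₂H₆)
= (2.54/√64.07) / (2.54/√64.07 + 3.81/√30.07) = 0.3173/(0.3173 + 0.6948) = 0.314.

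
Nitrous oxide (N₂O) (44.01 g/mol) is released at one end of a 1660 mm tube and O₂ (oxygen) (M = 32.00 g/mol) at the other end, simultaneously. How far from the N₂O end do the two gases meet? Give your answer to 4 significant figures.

In equal time, each gas travels a distance ∝ its rate ∝ 1/√M, so d_N₂O/d_O₂ = √(M_O₂/M_N₂O) = √(32.00/44.01) = 0.8527.
With d_N₂O + d_O₂ = 1660 mm, d_O₂ = 1660/(1 + 0.8527) = 896.0 mm.
d_N₂O = 1660 − 896.0 = 764.0 mm.

764.0 mm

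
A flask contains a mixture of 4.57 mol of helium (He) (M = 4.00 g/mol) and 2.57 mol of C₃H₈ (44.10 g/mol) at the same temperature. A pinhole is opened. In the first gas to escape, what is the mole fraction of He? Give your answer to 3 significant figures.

0.855

The effusion rate of species i is ∝ p_i/√M_i ∝ n_i/√M_i.
Mole fraction of He in the effusate = (n_He/√M_He) / (n_He/√M_He + n_C₃H₈/√M_C₃H₈)
= (4.57/√4.00) / (4.57/√4.00 + 2.57/√44.10) = 2.285/(2.285 + 0.3870) = 0.855.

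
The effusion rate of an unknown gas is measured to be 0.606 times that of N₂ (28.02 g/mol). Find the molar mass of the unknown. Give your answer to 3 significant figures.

76.3 g/mol

From Graham's law, rate_X/rate_N₂ = √(M_N₂/M_X).
0.606 = √(28.02/M_X)
M_X = 28.02 / 0.606² = 28.02 / 0.3672 = 76.3 g/mol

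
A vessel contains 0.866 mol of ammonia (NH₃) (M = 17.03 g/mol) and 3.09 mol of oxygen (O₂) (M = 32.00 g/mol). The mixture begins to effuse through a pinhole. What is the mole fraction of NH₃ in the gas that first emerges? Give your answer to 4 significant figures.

The effusion rate of species i is ∝ p_i/√M_i ∝ n_i/√M_i.
So x_NH₃ in the escaping gas = (n_NH₃/√M_NH₃) / Σ(n_i/√M_i)
= (0.866/√17.03) / (0.866/√17.03 + 3.09/√32.00) = 0.2099/(0.2099 + 0.5462) = 0.2775.

0.2775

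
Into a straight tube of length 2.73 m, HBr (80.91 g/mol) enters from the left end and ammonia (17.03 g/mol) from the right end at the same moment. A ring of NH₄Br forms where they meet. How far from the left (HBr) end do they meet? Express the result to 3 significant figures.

Distances travelled in equal time are proportional to diffusion rates, so d_HBr/d_NH₃ = √(M_NH₃/M_HBr) = √(17.03/80.91) = 0.4588.
With d_HBr + d_NH₃ = 2.73 m, d_NH₃ = 2.73/(1 + 0.4588) = 1.871 m.
d_HBr = 2.73 − 1.871 = 0.859 m.

0.859 m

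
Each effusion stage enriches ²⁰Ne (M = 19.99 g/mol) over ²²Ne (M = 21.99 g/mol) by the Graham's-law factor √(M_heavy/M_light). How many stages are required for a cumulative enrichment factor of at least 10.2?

49

Single-stage factor α = √(21.99/19.99), so ln α = ½ ln(1.10005) = 0.04768.
Need α^N ≥ 10.2 ⇒ N ≥ ln(10.2) / ln α = 2.322 / 0.04768 = 48.71.
Rounding up, N = 49 stages.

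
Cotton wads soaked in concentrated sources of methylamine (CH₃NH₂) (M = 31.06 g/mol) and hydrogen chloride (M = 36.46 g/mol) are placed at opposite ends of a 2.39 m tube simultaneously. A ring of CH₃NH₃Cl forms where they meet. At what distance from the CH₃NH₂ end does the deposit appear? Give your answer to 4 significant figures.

The fronts meet when d_CH₃NH₂ + d_HCl = L with d_CH₃NH₂/d_HCl = √(M_HCl/M_CH₃NH₂) (Graham's law). Here √(M_HCl/M_CH₃NH₂) = √(36.46/31.06) = 1.083.
With d_CH₃NH₂ + d_HCl = 2.39 m, d_HCl = 2.39/(1 + 1.083) = 1.147 m.
d_CH₃NH₂ = 2.39 − 1.147 = 1.243 m.

1.243 m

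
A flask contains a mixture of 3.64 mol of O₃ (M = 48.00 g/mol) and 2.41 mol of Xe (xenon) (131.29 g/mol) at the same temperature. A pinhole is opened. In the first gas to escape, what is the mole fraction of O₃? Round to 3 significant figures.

Effusion rate of each component ∝ n_i/√M_i (partial pressure × 1/√M).
x_O₃(eff) = (n_O₃/√M_O₃) / (n_O₃/√M_O₃ + n_Xe/√M_Xe)
= (3.64/√48.00) / (3.64/√48.00 + 2.41/√131.29) = 0.5254/(0.5254 + 0.2103) = 0.714.

0.714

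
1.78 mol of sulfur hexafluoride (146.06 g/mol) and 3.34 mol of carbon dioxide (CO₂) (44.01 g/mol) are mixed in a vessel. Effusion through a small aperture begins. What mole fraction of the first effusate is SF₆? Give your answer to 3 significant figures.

0.226

The effusion rate of species i is ∝ p_i/√M_i ∝ n_i/√M_i.
Mole fraction of SF₆ in the effusate = (n_SF₆/√M_SF₆) / (n_SF₆/√M_SF₆ + n_CO₂/√M_CO₂)
= (1.78/√146.06) / (1.78/√146.06 + 3.34/√44.01) = 0.1473/(0.1473 + 0.5035) = 0.226.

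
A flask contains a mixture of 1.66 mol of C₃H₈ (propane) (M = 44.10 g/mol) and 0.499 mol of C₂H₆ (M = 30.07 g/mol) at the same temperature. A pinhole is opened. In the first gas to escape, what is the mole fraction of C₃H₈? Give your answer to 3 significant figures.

0.733

The effusion rate of species i is ∝ p_i/√M_i ∝ n_i/√M_i.
x_C₃H₈(eff) = (n_C₃H₈/√M_C₃H₈) / (n_C₃H₈/√M_C₃H₈ + n_C₂H₆/√M_C₂H₆)
= (1.66/√44.10) / (1.66/√44.10 + 0.499/√30.07) = 0.2500/(0.2500 + 0.09100) = 0.733.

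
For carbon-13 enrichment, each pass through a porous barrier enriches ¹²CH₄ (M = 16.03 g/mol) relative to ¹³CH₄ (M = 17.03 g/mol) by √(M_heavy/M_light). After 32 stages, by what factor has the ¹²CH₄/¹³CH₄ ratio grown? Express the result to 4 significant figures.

Overall factor = α^32 with α = √(17.03/16.03), i.e. (17.03/16.03)^(32/2).
= 1.06238^16 = 2.633.

2.633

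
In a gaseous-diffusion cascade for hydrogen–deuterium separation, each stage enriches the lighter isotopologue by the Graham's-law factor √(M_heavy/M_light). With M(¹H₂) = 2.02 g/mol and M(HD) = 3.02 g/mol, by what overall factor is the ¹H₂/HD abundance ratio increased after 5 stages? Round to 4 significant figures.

2.733

After 5 stages the ratio has grown by (√(3.02/2.02))^5 = (3.02/2.02)^(5/2).
= 1.49505^(5/2) = 2.733.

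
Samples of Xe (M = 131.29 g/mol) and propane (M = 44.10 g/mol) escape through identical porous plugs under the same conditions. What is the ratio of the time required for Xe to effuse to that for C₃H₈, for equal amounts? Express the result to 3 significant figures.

1.73

Using Graham's law: t_Xe/t_C₃H₈ = √(M_Xe/M_C₃H₈) = √(131.29/44.10) = √2.977 = 1.73.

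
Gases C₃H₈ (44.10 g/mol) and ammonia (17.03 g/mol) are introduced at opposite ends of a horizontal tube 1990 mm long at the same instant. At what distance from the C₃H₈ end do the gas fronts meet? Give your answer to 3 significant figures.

Distances travelled in equal time are proportional to diffusion rates, so d_C₃H₈/d_NH₃ = √(M_NH₃/M_C₃H₈) = √(17.03/44.10) = 0.6214.
With d_C₃H₈ + d_NH₃ = 1990 mm, d_NH₃ = 1990/(1 + 0.6214) = 1227 mm.
d_C₃H₈ = 1990 − 1227 = 763 mm.

763 mm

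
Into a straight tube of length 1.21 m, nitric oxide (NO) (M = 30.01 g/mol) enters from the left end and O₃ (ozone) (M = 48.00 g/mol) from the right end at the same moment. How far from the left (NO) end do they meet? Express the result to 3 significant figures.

0.676 m

Graham's law gives d_NO/d_O₃ = rate_NO/rate_O₃ = √(M_O₃/M_NO) = √(48.00/30.01) = 1.265.
With d_NO + d_O₃ = 1.21 m, d_O₃ = 1.21/(1 + 1.265) = 0.5343 m.
d_NO = 1.21 − 0.5343 = 0.676 m.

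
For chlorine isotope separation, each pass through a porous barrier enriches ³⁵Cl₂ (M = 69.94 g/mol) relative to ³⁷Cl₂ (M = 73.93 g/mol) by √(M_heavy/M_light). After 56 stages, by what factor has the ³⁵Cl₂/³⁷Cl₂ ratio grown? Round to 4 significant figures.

Overall factor = α^56 with α = √(73.93/69.94), i.e. (73.93/69.94)^(56/2).
= 1.05705^28 = 4.728.

4.728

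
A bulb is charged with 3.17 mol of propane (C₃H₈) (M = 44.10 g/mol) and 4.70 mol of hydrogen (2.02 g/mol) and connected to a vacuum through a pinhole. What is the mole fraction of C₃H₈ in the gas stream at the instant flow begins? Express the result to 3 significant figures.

0.126

Each component's effusion rate ∝ (its partial pressure)·(1/√M) ∝ n_i/√M_i.
So x_C₃H₈ in the escaping gas = (n_C₃H₈/√M_C₃H₈) / Σ(n_i/√M_i)
= (3.17/√44.10) / (3.17/√44.10 + 4.70/√2.02) = 0.4774/(0.4774 + 3.307) = 0.126.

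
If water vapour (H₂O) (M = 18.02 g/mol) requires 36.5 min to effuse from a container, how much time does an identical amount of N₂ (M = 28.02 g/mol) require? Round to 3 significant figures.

Since effusion rate ∝ 1/√M, t_N₂/t_H₂O = √(M_N₂/M_H₂O) = √(28.02/18.02) = √1.555 = 1.247.
So the time for N₂ is 36.5 × 1.247 = 45.5 min.

45.5 min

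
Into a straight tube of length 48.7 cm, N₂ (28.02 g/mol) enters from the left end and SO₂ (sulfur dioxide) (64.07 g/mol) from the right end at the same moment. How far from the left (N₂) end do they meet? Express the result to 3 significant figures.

In equal time, each gas travels a distance ∝ its rate ∝ 1/√M, so d_N₂/d_SO₂ = √(M_SO₂/M_N₂) = √(64.07/28.02) = 1.512.
With d_N₂ + d_SO₂ = 48.7 cm, d_SO₂ = 48.7/(1 + 1.512) = 19.39 cm.
d_N₂ = 48.7 − 19.39 = 29.3 cm.

29.3 cm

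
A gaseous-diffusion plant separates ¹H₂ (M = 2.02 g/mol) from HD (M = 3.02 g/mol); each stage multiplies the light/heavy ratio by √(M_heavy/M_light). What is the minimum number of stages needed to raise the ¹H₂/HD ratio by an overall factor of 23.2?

16

With α = √(3.02/2.02) per stage, ln α = ½ ln(1.49505) = 0.2011.
Need α^N ≥ 23.2 ⇒ N ≥ ln(23.2) / ln α = 3.144 / 0.2011 = 15.64.
So at least 16 stages are needed.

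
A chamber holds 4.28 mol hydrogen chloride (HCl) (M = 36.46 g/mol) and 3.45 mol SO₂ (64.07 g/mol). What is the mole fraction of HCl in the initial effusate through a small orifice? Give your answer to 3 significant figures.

Each component's effusion rate ∝ (its partial pressure)·(1/√M) ∝ n_i/√M_i.
Mole fraction of HCl in the effusate = (n_HCl/√M_HCl) / (n_HCl/√M_HCl + n_SO₂/√M_SO₂)
= (4.28/√36.46) / (4.28/√36.46 + 3.45/√64.07) = 0.7088/(0.7088 + 0.4310) = 0.622.

0.622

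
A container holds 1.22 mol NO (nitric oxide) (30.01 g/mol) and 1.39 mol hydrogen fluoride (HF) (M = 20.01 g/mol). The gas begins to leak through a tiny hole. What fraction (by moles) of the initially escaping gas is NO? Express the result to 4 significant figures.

Effusion rate of each component ∝ n_i/√M_i (partial pressure × 1/√M).
So x_NO in the escaping gas = (n_NO/√M_NO) / Σ(n_i/√M_i)
= (1.22/√30.01) / (1.22/√30.01 + 1.39/√20.01) = 0.2227/(0.2227 + 0.3107) = 0.4175.

0.4175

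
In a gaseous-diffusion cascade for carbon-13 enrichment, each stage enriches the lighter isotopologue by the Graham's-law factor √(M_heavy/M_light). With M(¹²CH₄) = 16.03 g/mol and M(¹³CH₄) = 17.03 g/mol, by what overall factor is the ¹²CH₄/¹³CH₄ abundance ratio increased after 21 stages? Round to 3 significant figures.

1.89

After 21 stages the ratio has grown by (√(17.03/16.03))^21 = (17.03/16.03)^(21/2).
= 1.06238^(21/2) = 1.89.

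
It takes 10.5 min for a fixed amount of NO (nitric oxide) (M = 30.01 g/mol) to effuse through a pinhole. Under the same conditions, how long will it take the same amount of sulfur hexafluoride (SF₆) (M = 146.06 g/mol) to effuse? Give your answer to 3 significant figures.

Graham's law gives t_SF₆/t_NO = √(M_SF₆/M_NO) = √(146.06/30.01) = √4.867 = 2.206.
So the time for SF₆ is 10.5 × 2.206 = 23.2 min.

23.2 min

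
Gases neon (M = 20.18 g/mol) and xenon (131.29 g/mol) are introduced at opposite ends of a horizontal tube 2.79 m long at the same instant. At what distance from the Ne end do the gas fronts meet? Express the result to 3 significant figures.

2.00 m

Distances travelled in equal time are proportional to diffusion rates, so d_Ne/d_Xe = √(M_Xe/M_Ne) = √(131.29/20.18) = 2.551.
With d_Ne + d_Xe = 2.79 m, d_Xe = 2.79/(1 + 2.551) = 0.7858 m.
d_Ne = 2.79 − 0.7858 = 2.00 m.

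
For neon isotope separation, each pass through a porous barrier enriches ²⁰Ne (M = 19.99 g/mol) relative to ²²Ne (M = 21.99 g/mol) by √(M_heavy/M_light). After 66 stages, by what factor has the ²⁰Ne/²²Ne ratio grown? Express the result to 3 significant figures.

The single-stage factor is √(M_heavy/M_light), so 66 stages give [√(21.99/19.99)]^66 = (21.99/19.99)^(66/2).
= 1.10005^33 = 23.3.

23.3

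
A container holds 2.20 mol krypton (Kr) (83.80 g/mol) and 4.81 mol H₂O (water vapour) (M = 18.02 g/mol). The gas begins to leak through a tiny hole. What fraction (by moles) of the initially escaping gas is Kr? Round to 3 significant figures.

0.175

Rate_i ∝ x_i/√M_i (Graham's law weighted by mole fraction), so the effusate composition follows n_i/√M_i.
x_Kr(eff) = (n_Kr/√M_Kr) / (n_Kr/√M_Kr + n_H₂O/√M_H₂O)
= (2.20/√83.80) / (2.20/√83.80 + 4.81/√18.02) = 0.2403/(0.2403 + 1.133) = 0.175.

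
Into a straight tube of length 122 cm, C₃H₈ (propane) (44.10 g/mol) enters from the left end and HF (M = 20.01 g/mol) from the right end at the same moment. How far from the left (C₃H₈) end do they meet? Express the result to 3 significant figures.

49.1 cm

Distances travelled in equal time are proportional to diffusion rates, so d_C₃H₈/d_HF = √(M_HF/M_C₃H₈) = √(20.01/44.10) = 0.6736.
With d_C₃H₈ + d_HF = 122 cm, d_HF = 122/(1 + 0.6736) = 72.90 cm.
d_C₃H₈ = 122 − 72.90 = 49.1 cm.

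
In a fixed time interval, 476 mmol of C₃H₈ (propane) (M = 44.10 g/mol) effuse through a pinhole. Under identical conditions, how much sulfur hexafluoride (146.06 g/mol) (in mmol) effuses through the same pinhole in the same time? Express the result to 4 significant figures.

Using Graham's law: rate_SF₆/rate_C₃H₈ = √(M_C₃H₈/M_SF₆) = √(44.10/146.06) = √0.3019 = 0.5495.
So the amount for SF₆ is 476 × 0.5495 = 261.6 mmol.

261.6 mmol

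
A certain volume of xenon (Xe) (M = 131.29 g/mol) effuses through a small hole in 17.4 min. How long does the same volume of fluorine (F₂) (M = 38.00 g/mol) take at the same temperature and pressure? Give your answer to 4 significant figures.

Since effusion rate ∝ 1/√M, t_F₂/t_Xe = √(M_F₂/M_Xe) = √(38.00/131.29) = √0.2894 = 0.5380.
So the time for F₂ is 17.4 × 0.5380 = 9.361 min.

9.361 min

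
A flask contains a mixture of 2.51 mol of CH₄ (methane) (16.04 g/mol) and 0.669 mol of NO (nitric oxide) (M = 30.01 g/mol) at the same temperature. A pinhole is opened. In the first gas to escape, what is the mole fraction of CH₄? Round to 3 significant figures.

0.837

Rate_i ∝ x_i/√M_i (Graham's law weighted by mole fraction), so the effusate composition follows n_i/√M_i.
x_CH₄(eff) = (n_CH₄/√M_CH₄) / (n_CH₄/√M_CH₄ + n_NO/√M_NO)
= (2.51/√16.04) / (2.51/√16.04 + 0.669/√30.01) = 0.6267/(0.6267 + 0.1221) = 0.837.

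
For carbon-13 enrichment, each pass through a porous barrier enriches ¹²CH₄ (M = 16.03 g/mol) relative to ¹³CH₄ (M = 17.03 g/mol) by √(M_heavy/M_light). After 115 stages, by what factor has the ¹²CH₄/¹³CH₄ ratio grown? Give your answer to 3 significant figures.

Each stage multiplies the ratio by α = √(17.03/16.03), so after 115 stages the overall factor is α^115 = (17.03/16.03)^(115/2).
= 1.06238^(115/2) = 32.4.

32.4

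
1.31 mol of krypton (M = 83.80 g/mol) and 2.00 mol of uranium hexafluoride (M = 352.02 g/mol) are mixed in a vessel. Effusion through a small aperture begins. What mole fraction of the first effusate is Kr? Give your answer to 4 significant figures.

Each component's effusion rate ∝ (its partial pressure)·(1/√M) ∝ n_i/√M_i.
So x_Kr in the escaping gas = (n_Kr/√M_Kr) / Σ(n_i/√M_i)
= (1.31/√83.80) / (1.31/√83.80 + 2.00/√352.02) = 0.1431/(0.1431 + 0.1066) = 0.5731.

0.5731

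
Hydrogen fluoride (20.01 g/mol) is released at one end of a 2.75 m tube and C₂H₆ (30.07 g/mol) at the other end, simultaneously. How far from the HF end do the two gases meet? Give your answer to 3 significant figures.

1.51 m

Graham's law gives d_HF/d_C₂H₆ = rate_HF/rate_C₂H₆ = √(M_C₂H₆/M_HF) = √(30.07/20.01) = 1.226.
With d_HF + d_C₂H₆ = 2.75 m, d_C₂H₆ = 2.75/(1 + 1.226) = 1.235 m.
d_HF = 2.75 − 1.235 = 1.51 m.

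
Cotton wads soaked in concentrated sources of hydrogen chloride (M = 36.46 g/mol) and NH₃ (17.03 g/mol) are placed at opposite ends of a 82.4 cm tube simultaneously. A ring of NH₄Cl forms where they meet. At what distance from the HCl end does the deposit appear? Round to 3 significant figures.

The fronts meet when d_HCl + d_NH₃ = L with d_HCl/d_NH₃ = √(M_NH₃/M_HCl) (Graham's law). Here √(M_NH₃/M_HCl) = √(17.03/36.46) = 0.6834.
With d_HCl + d_NH₃ = 82.4 cm, d_NH₃ = 82.4/(1 + 0.6834) = 48.95 cm.
d_HCl = 82.4 − 48.95 = 33.5 cm.

33.5 cm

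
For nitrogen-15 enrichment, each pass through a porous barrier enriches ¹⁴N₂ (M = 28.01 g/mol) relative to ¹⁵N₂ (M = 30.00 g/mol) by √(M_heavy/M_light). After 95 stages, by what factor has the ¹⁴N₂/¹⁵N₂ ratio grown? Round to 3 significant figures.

After 95 stages the ratio has grown by (√(30.00/28.01))^95 = (30.00/28.01)^(95/2).
= 1.07105^(95/2) = 26.1.

26.1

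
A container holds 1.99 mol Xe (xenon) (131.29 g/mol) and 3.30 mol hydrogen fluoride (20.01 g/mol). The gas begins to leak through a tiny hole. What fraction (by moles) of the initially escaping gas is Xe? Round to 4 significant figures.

0.1906

Effusion rate of each component ∝ n_i/√M_i (partial pressure × 1/√M).
Mole fraction of Xe in the effusate = (n_Xe/√M_Xe) / (n_Xe/√M_Xe + n_HF/√M_HF)
= (1.99/√131.29) / (1.99/√131.29 + 3.30/√20.01) = 0.1737/(0.1737 + 0.7377) = 0.1906.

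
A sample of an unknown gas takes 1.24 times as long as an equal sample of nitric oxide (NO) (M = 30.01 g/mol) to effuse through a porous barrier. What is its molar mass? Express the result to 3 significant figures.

46.1 g/mol

By Graham's law, t_X/t_NO = √(M_X/M_NO).
1.24 = √(M_X/30.01)
M_X = 30.01 × 1.24² = 30.01 × 1.538 = 46.1 g/mol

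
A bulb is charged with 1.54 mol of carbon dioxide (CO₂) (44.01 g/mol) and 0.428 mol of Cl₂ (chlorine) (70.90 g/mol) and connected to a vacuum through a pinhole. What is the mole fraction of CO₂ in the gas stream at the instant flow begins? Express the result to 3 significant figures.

The effusion rate of species i is ∝ p_i/√M_i ∝ n_i/√M_i.
So x_CO₂ in the escaping gas = (n_CO₂/√M_CO₂) / Σ(n_i/√M_i)
= (1.54/√44.01) / (1.54/√44.01 + 0.428/√70.90) = 0.2321/(0.2321 + 0.05083) = 0.820.

0.820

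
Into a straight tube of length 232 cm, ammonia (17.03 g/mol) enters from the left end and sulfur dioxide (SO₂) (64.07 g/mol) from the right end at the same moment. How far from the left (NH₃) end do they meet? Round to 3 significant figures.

153 cm

The fronts meet when d_NH₃ + d_SO₂ = L with d_NH₃/d_SO₂ = √(M_SO₂/M_NH₃) (Graham's law). Here √(M_SO₂/M_NH₃) = √(64.07/17.03) = 1.940.
With d_NH₃ + d_SO₂ = 232 cm, d_SO₂ = 232/(1 + 1.940) = 78.92 cm.
d_NH₃ = 232 − 78.92 = 153 cm.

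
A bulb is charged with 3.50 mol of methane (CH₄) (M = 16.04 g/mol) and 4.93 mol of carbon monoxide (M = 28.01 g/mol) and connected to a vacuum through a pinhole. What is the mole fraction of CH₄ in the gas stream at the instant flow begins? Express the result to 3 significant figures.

0.484

Effusion rate of each component ∝ n_i/√M_i (partial pressure × 1/√M).
Mole fraction of CH₄ in the effusate = (n_CH₄/√M_CH₄) / (n_CH₄/√M_CH₄ + n_CO/√M_CO)
= (3.50/√16.04) / (3.50/√16.04 + 4.93/√28.01) = 0.8739/(0.8739 + 0.9315) = 0.484.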